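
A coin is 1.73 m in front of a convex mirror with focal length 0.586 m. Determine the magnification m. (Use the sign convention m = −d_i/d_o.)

For a convex mirror, f = -0.586 m.
1/d_i = 1/f − 1/d_o = 1/(-0.5860) − 1/(1.73) = -2.285, so d_i = -0.4377 m.
m = −d_i/d_o = −(-0.4377)/(1.73) = +0.253.
The image is virtual, upright and reduced, behind the mirror.

m = +0.253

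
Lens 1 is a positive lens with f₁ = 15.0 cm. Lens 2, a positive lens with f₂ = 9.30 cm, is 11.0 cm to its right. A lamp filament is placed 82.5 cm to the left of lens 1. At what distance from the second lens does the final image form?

4.10 cm

Lens 1: 1/d_i1 = 1/f₁ − 1/d_o1 = 1/(15.0) − 1/(82.5) = 0.05455, so d_i1 = 18.33 cm.
The intermediate image is 18.33 cm to the right of lens 1, which lies 7.330 cm to the right of lens 2 — a virtual object — so d_o2 = −7.330 cm.
Lens 2: 1/d_i2 = 1/f₂ − 1/d_o2 = 1/(9.30) − 1/(-7.330) = 0.2440, so d_i2 = 4.10 cm.
The final image is real, 4.10 cm to the right of lens 2 (overall magnification ≈ -0.12).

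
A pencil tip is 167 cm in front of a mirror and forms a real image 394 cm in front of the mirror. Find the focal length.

f = 117 cm (concave)

Real image ⇒ d_i = +394 cm.
1/f = 1/d_o + 1/d_i = 1/(167) + 1/(394) = 0.008526, so f = 117 cm.
Since f is positive, the mirror is concave.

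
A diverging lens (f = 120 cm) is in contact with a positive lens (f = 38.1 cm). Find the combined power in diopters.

P₁ = 1/f₁ = 1/(-1.20 m) = -0.8333 D; P₂ = 1/f₂ = 1/(0.381 m) = +2.625 D.
For thin lenses in contact, P = P₁ + P₂ = (-0.8333) + (+2.625) = +1.79 D.

P = +1.79 D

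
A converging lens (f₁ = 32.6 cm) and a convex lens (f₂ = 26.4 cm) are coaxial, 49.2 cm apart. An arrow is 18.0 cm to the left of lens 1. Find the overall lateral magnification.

Lens 1: 1/d_i1 = 1/(32.6) − 1/(18.0) = -0.02488, so d_i1 = -40.19 cm; m₁ = −d_i1/d_o1 = +2.233.
d_o2 = 49.2 − (-40.19) = 89.39 cm.
Lens 2: 1/d_i2 = 1/(26.4) − 1/(89.39) = 0.02669, so d_i2 = 37.46 cm; m₂ = −d_i2/d_o2 = -0.4191.
m = m₁·m₂ = (+2.233)(-0.4191) = -0.936.

m = -0.936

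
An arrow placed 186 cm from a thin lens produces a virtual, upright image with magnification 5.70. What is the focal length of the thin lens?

f = 226 cm (converging)

m = −d_i/d_o ⇒ d_i = −m·d_o = −(+5.70)·(186) = -1060 cm.
1/f = 1/d_o + 1/d_i = 1/(186) + 1/(-1060) = 0.004433, so f = 226 cm.
Since f is positive, the thin lens is converging.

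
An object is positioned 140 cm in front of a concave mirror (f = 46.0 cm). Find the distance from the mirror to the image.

Mirror equation: 1/q = 1/f − 1/p = 1/(46.00) − 1/(140) = 0.02174 − 0.007143 = 0.01460, so q = 68.5 cm.
The image is real, inverted and reduced, in front of the mirror.

68.5 cm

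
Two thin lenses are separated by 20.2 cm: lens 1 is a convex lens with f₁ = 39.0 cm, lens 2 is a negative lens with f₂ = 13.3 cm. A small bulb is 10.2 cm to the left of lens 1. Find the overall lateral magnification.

m = +0.381

Lens 1: 1/d_i1 = 1/(39.0) − 1/(10.2) = -0.07240, so d_i1 = -13.81 cm; m₁ = −d_i1/d_o1 = +1.354.
d_o2 = 20.2 − (-13.81) = 34.01 cm.
f₂ = −13.3 cm (diverging).
Lens 2: 1/d_i2 = 1/(-13.3) − 1/(34.01) = -0.1046, so d_i2 = -9.561 cm; m₂ = −d_i2/d_o2 = +0.2811.
m = m₁·m₂ = (+1.354)(+0.2811) = +0.381.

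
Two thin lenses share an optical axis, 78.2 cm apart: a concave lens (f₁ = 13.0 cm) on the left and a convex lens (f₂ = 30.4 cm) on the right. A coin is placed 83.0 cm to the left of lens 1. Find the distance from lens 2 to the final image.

Lens 1 is diverging, so f₁ = −13.0 cm.
Lens 1: 1/d_i1 = 1/f₁ − 1/d_o1 = 1/(-13.0) − 1/(83.0) = -0.08897, so d_i1 = -11.24 cm.
The intermediate image is 11.24 cm to the left of lens 1 (virtual), which is 78.2 − (-11.24) = 89.44 cm to the left of lens 2, so d_o2 = +89.44 cm.
Lens 2: 1/d_i2 = 1/f₂ − 1/d_o2 = 1/(30.4) − 1/(89.44) = 0.02171, so d_i2 = 46.1 cm.
The final image is real, 46.1 cm to the right of lens 2 (overall magnification ≈ -0.070).

46.1 cm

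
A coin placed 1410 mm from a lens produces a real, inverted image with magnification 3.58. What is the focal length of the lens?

m = −d_i/d_o ⇒ d_i = −m·d_o = −(-3.58)·(1410) = 5048 mm.
1/f = 1/d_o + 1/d_i = 1/(1410) + 1/(5048) = 0.0009073, so f = 1100 mm.
Since f is positive, the lens is converging.

f = 1100 mm (converging)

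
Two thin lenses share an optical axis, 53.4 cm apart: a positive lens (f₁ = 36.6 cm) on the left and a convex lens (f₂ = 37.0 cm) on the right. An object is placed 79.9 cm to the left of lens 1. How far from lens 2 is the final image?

Lens 1: 1/d_i1 = 1/f₁ − 1/d_o1 = 1/(36.6) − 1/(79.9) = 0.01481, so d_i1 = 67.54 cm.
The intermediate image is 67.54 cm to the right of lens 1, which lies 14.14 cm to the right of lens 2 — a virtual object — so d_o2 = −14.14 cm.
Lens 2: 1/d_i2 = 1/f₂ − 1/d_o2 = 1/(37.0) − 1/(-14.14) = 0.09775, so d_i2 = 10.2 cm.
The final image is real, 10.2 cm to the right of lens 2 (overall magnification ≈ -0.61).

10.2 cm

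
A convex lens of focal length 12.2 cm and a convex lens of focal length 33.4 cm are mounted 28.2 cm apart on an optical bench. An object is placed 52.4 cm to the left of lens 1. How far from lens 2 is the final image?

19.5 cm

Lens 1: 1/d_i1 = 1/f₁ − 1/d_o1 = 1/(12.2) − 1/(52.4) = 0.06288, so d_i1 = 15.90 cm.
The intermediate image is 15.90 cm to the right of lens 1, which is 28.2 − (15.90) = 12.30 cm to the left of lens 2, so d_o2 = +12.30 cm.
Lens 2: 1/d_i2 = 1/f₂ − 1/d_o2 = 1/(33.4) − 1/(12.30) = -0.05136, so d_i2 = -19.5 cm.
The final image is virtual, 19.5 cm to the left of lens 2 (overall magnification ≈ -0.48).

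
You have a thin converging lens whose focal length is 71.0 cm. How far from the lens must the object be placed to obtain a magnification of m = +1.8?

31.6 cm

m = −d_i/d_o ⇒ d_i = −m·d_o.
1/f = 1/d_o + 1/d_i = 1/d_o − 1/(m·d_o) = (1 − 1/m)/d_o, so d_o = f(1 − 1/m) = (71.00)(1 − 1/(+1.8)) = 31.6 cm.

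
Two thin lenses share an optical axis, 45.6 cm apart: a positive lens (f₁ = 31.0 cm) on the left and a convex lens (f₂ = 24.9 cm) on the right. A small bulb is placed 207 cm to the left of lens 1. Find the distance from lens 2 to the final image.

Lens 1: 1/d_i1 = 1/f₁ − 1/d_o1 = 1/(31.0) − 1/(207) = 0.02743, so d_i1 = 36.46 cm.
The intermediate image is 36.46 cm to the right of lens 1, which is 45.6 − (36.46) = 9.140 cm to the left of lens 2, so d_o2 = +9.140 cm.
Lens 2: 1/d_i2 = 1/f₂ − 1/d_o2 = 1/(24.9) − 1/(9.140) = -0.06925, so d_i2 = -14.4 cm.
The final image is virtual, 14.4 cm to the left of lens 2 (overall magnification ≈ -0.28).

14.4 cm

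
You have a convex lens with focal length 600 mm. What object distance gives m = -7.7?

678 mm

m = −d_i/d_o ⇒ d_i = −m·d_o.
1/f = 1/d_o + 1/d_i = 1/d_o − 1/(m·d_o) = (1 − 1/m)/d_o, so d_o = f(1 − 1/m) = (600.0)(1 − 1/(-7.7)) = 678 mm.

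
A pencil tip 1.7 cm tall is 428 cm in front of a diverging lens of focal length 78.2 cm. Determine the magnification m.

m = +0.154

For a diverging lens, f = -78.2 cm.
1/d_i = 1/f − 1/d_o = 1/(-78.20) − 1/(428) = -0.01512, so d_i = -66.12 cm.
m = −d_i/d_o = −(-66.12)/(428) = +0.154.
The image is virtual, upright and reduced, on the same side as the object.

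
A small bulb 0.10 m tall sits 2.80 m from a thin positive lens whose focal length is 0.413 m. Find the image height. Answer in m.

0.0173 m

1/d_i = 1/f − 1/d_o = 1/(0.4130) − 1/(2.80) = 2.064, so d_i = 0.4845 m.
m = −d_i/d_o = -0.1730.
|h_i| = |m|·h_o = 0.1730 × 0.10 = 0.0173 m. The image is real, inverted and reduced, on the far side of the lens.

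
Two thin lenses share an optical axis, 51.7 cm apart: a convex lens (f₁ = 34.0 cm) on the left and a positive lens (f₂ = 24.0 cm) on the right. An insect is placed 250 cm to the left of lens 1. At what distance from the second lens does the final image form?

25.4 cm

Lens 1: 1/d_i1 = 1/f₁ − 1/d_o1 = 1/(34.0) − 1/(250) = 0.02541, so d_i1 = 39.35 cm.
The intermediate image is 39.35 cm to the right of lens 1, which is 51.7 − (39.35) = 12.35 cm to the left of lens 2, so d_o2 = +12.35 cm.
Lens 2: 1/d_i2 = 1/f₂ − 1/d_o2 = 1/(24.0) − 1/(12.35) = -0.03930, so d_i2 = -25.4 cm.
The final image is virtual, 25.4 cm to the left of lens 2 (overall magnification ≈ -0.32).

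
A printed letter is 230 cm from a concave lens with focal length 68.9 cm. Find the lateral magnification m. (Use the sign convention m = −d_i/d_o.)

For a concave lens, f = -68.9 cm.
1/d_i = 1/f − 1/d_o = 1/(-68.90) − 1/(230) = -0.01886, so d_i = -53.02 cm.
m = −d_i/d_o = −(-53.02)/(230) = +0.231.
The image is virtual, upright and reduced, on the same side as the object.

m = +0.231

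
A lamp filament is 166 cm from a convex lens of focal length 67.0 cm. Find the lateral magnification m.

m = -0.677

1/d_i = 1/f − 1/d_o = 1/(67.00) − 1/(166) = 0.008901, so d_i = 112.3 cm.
m = −d_i/d_o = −(112.3)/(166) = -0.677.
The image is real, inverted and reduced, on the far side of the lens.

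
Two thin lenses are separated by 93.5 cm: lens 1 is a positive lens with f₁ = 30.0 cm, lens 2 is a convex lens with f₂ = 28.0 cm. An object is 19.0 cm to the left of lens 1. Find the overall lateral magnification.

Lens 1: 1/d_i1 = 1/(30.0) − 1/(19.0) = -0.01930, so d_i1 = -51.82 cm; m₁ = −d_i1/d_o1 = +2.727.
d_o2 = 93.5 − (-51.82) = 145.3 cm.
Lens 2: 1/d_i2 = 1/(28.0) − 1/(145.3) = 0.02883, so d_i2 = 34.68 cm; m₂ = −d_i2/d_o2 = -0.2387.
m = m₁·m₂ = (+2.727)(-0.2387) = -0.651.

m = -0.651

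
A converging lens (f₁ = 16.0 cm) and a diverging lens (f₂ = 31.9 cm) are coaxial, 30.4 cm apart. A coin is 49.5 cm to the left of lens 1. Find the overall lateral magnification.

m = -0.394

Lens 1: 1/d_i1 = 1/(16.0) − 1/(49.5) = 0.04230, so d_i1 = 23.64 cm; m₁ = −d_i1/d_o1 = -0.4776.
d_o2 = 30.4 − (23.64) = 6.760 cm.
f₂ = −31.9 cm (diverging).
Lens 2: 1/d_i2 = 1/(-31.9) − 1/(6.760) = -0.1793, so d_i2 = -5.578 cm; m₂ = −d_i2/d_o2 = +0.8251.
m = m₁·m₂ = (-0.4776)(+0.8251) = -0.394.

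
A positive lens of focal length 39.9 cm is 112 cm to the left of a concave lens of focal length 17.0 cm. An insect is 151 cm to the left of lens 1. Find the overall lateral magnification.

m = -0.0817

Lens 1: 1/d_i1 = 1/(39.9) − 1/(151) = 0.01844, so d_i1 = 54.23 cm; m₁ = −d_i1/d_o1 = -0.3591.
d_o2 = 112 − (54.23) = 57.77 cm.
f₂ = −17.0 cm (diverging).
Lens 2: 1/d_i2 = 1/(-17.0) − 1/(57.77) = -0.07613, so d_i2 = -13.13 cm; m₂ = −d_i2/d_o2 = +0.2274.
m = m₁·m₂ = (-0.3591)(+0.2274) = -0.0817.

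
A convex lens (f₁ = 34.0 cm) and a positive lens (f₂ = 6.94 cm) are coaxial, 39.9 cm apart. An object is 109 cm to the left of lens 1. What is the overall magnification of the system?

Lens 1: 1/d_i1 = 1/(34.0) − 1/(109) = 0.02024, so d_i1 = 49.41 cm; m₁ = −d_i1/d_o1 = -0.4533.
d_o2 = 39.9 − (49.41) = -9.510 cm (virtual object).
Lens 2: 1/d_i2 = 1/(6.94) − 1/(-9.510) = 0.2492, so d_i2 = 4.012 cm; m₂ = −d_i2/d_o2 = +0.4219.
m = m₁·m₂ = (-0.4533)(+0.4219) = -0.191.

m = -0.191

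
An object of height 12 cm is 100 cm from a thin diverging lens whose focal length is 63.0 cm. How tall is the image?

For a diverging lens, f = -63.0 cm.
1/d_i = 1/f − 1/d_o = 1/(-63.00) − 1/(100) = -0.02587, so d_i = -38.65 cm.
m = −d_i/d_o = +0.3865.
|h_i| = |m|·h_o = 0.3865 × 12 = 4.64 cm. The image is virtual, upright and reduced, on the same side as the object.

4.64 cm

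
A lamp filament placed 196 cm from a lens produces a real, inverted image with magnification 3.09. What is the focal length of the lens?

f = 148 cm (converging)

m = −d_i/d_o ⇒ d_i = −m·d_o = −(-3.09)·(196) = 605.6 cm.
1/f = 1/d_o + 1/d_i = 1/(196) + 1/(605.6) = 0.006753, so f = 148 cm.
Since f is positive, the lens is converging.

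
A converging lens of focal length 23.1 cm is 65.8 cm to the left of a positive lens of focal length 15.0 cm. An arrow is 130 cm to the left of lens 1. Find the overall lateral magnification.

m = +0.143

Lens 1: 1/d_i1 = 1/(23.1) − 1/(130) = 0.03560, so d_i1 = 28.09 cm; m₁ = −d_i1/d_o1 = -0.2161.
d_o2 = 65.8 − (28.09) = 37.71 cm.
Lens 2: 1/d_i2 = 1/(15.0) − 1/(37.71) = 0.04015, so d_i2 = 24.91 cm; m₂ = −d_i2/d_o2 = -0.6605.
m = m₁·m₂ = (-0.2161)(-0.6605) = +0.143.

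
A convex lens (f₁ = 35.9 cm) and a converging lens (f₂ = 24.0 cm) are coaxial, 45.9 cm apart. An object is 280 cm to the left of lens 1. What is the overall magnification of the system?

m = -0.183

Lens 1: 1/d_i1 = 1/(35.9) − 1/(280) = 0.02428, so d_i1 = 41.18 cm; m₁ = −d_i1/d_o1 = -0.1471.
d_o2 = 45.9 − (41.18) = 4.720 cm.
Lens 2: 1/d_i2 = 1/(24.0) − 1/(4.720) = -0.1702, so d_i2 = -5.876 cm; m₂ = −d_i2/d_o2 = +1.245.
m = m₁·m₂ = (-0.1471)(+1.245) = -0.183.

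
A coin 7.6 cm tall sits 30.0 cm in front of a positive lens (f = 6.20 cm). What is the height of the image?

1.98 cm

1/d_i = 1/f − 1/d_o = 1/(6.200) − 1/(30.0) = 0.1280, so d_i = 7.815 cm.
m = −d_i/d_o = -0.2605.
|h_i| = |m|·h_o = 0.2605 × 7.6 = 1.98 cm. The image is real, inverted and reduced, on the far side of the lens.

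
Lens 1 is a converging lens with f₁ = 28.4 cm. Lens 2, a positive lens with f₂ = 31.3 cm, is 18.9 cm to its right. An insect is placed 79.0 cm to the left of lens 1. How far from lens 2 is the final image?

14.0 cm

Lens 1: 1/d_i1 = 1/f₁ − 1/d_o1 = 1/(28.4) − 1/(79.0) = 0.02255, so d_i1 = 44.34 cm.
The intermediate image is 44.34 cm to the right of lens 1, which lies 25.44 cm to the right of lens 2 — a virtual object — so d_o2 = −25.44 cm.
Lens 2: 1/d_i2 = 1/f₂ − 1/d_o2 = 1/(31.3) − 1/(-25.44) = 0.07126, so d_i2 = 14.0 cm.
The final image is real, 14.0 cm to the right of lens 2 (overall magnification ≈ -0.31).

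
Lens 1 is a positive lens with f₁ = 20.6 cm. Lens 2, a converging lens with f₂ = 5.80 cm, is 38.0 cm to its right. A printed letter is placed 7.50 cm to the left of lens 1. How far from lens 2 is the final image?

6.56 cm

Lens 1: 1/d_i1 = 1/f₁ − 1/d_o1 = 1/(20.6) − 1/(7.50) = -0.08479, so d_i1 = -11.79 cm.
The intermediate image is 11.79 cm to the left of lens 1 (virtual), which is 38.0 − (-11.79) = 49.79 cm to the left of lens 2, so d_o2 = +49.79 cm.
Lens 2: 1/d_i2 = 1/f₂ − 1/d_o2 = 1/(5.80) − 1/(49.79) = 0.1523, so d_i2 = 6.56 cm.
The final image is real, 6.56 cm to the right of lens 2 (overall magnification ≈ -0.21).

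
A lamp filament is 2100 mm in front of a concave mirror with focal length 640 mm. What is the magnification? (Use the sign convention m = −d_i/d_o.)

1/d_i = 1/f − 1/d_o = 1/(640.0) − 1/(2100) = 0.001086, so d_i = 920.5 mm.
m = −d_i/d_o = −(920.5)/(2100) = -0.438.
The image is real, inverted and reduced, in front of the mirror.

m = -0.438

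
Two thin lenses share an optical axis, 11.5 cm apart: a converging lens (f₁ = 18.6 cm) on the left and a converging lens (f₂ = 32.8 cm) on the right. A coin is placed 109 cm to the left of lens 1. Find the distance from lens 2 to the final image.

Lens 1: 1/d_i1 = 1/f₁ − 1/d_o1 = 1/(18.6) − 1/(109) = 0.04459, so d_i1 = 22.43 cm.
The intermediate image is 22.43 cm to the right of lens 1, which lies 10.93 cm to the right of lens 2 — a virtual object — so d_o2 = −10.93 cm.
Lens 2: 1/d_i2 = 1/f₂ − 1/d_o2 = 1/(32.8) − 1/(-10.93) = 0.1220, so d_i2 = 8.20 cm.
The final image is real, 8.20 cm to the right of lens 2 (overall magnification ≈ -0.15).

8.20 cm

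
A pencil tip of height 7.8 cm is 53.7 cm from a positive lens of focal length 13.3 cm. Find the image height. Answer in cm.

2.57 cm

1/d_i = 1/f − 1/d_o = 1/(13.30) − 1/(53.7) = 0.05657, so d_i = 17.68 cm.
m = −d_i/d_o = -0.3292.
|h_i| = |m|·h_o = 0.3292 × 7.8 = 2.57 cm. The image is real, inverted and reduced, on the far side of the lens.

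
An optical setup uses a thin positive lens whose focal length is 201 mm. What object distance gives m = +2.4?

117 mm

m = −d_i/d_o ⇒ d_i = −m·d_o.
1/f = 1/d_o + 1/d_i = 1/d_o − 1/(m·d_o) = (1 − 1/m)/d_o, so d_o = f(1 − 1/m) = (201.0)(1 − 1/(+2.4)) = 117 mm.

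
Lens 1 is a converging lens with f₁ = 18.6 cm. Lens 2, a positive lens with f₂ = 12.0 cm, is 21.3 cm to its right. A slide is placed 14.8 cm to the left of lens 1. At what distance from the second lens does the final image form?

13.8 cm

Lens 1: 1/d_i1 = 1/f₁ − 1/d_o1 = 1/(18.6) − 1/(14.8) = -0.01380, so d_i1 = -72.44 cm.
The intermediate image is 72.44 cm to the left of lens 1 (virtual), which is 21.3 − (-72.44) = 93.74 cm to the left of lens 2, so d_o2 = +93.74 cm.
Lens 2: 1/d_i2 = 1/f₂ − 1/d_o2 = 1/(12.0) − 1/(93.74) = 0.07267, so d_i2 = 13.8 cm.
The final image is real, 13.8 cm to the right of lens 2 (overall magnification ≈ -0.72).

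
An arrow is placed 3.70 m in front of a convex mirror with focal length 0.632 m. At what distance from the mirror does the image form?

0.540 m

For a convex mirror, f = -0.632 m.
Mirror equation: 1/v = 1/f − 1/u = 1/(-0.6320) − 1/(3.70) = -1.582 − 0.2703 = -1.853, so v = -0.540 m.
The image is virtual, upright and reduced, behind the mirror.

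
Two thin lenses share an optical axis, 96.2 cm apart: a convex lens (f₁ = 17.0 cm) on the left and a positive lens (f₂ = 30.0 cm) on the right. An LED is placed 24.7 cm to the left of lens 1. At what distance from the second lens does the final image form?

Lens 1: 1/d_i1 = 1/f₁ − 1/d_o1 = 1/(17.0) − 1/(24.7) = 0.01834, so d_i1 = 54.53 cm.
The intermediate image is 54.53 cm to the right of lens 1, which is 96.2 − (54.53) = 41.67 cm to the left of lens 2, so d_o2 = +41.67 cm.
Lens 2: 1/d_i2 = 1/f₂ − 1/d_o2 = 1/(30.0) − 1/(41.67) = 0.009335, so d_i2 = 107 cm.
The final image is real, 107 cm to the right of lens 2 (overall magnification ≈ 5.7).

107 cm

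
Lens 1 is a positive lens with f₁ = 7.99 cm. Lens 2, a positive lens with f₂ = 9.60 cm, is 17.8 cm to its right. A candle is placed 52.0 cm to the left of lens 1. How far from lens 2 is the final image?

64.7 cm

Lens 1: 1/d_i1 = 1/f₁ − 1/d_o1 = 1/(7.99) − 1/(52.0) = 0.1059, so d_i1 = 9.441 cm.
The intermediate image is 9.441 cm to the right of lens 1, which is 17.8 − (9.441) = 8.359 cm to the left of lens 2, so d_o2 = +8.359 cm.
Lens 2: 1/d_i2 = 1/f₂ − 1/d_o2 = 1/(9.60) − 1/(8.359) = -0.01546, so d_i2 = -64.7 cm.
The final image is virtual, 64.7 cm to the left of lens 2 (overall magnification ≈ -1.4).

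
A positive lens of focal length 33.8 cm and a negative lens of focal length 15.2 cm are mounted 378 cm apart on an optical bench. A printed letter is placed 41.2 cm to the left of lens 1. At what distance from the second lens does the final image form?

14.1 cm

Lens 1: 1/d_i1 = 1/f₁ − 1/d_o1 = 1/(33.8) − 1/(41.2) = 0.005314, so d_i1 = 188.2 cm.
The intermediate image is 188.2 cm to the right of lens 1, which is 378 − (188.2) = 189.8 cm to the left of lens 2, so d_o2 = +189.8 cm.
Lens 2 is diverging, so f₂ = −15.2 cm.
Lens 2: 1/d_i2 = 1/f₂ − 1/d_o2 = 1/(-15.2) − 1/(189.8) = -0.07106, so d_i2 = -14.1 cm.
The final image is virtual, 14.1 cm to the left of lens 2 (overall magnification ≈ -0.34).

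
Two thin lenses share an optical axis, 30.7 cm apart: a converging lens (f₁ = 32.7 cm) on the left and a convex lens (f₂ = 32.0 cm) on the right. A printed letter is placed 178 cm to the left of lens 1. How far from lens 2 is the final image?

7.24 cm

Lens 1: 1/d_i1 = 1/f₁ − 1/d_o1 = 1/(32.7) − 1/(178) = 0.02496, so d_i1 = 40.06 cm.
The intermediate image is 40.06 cm to the right of lens 1, which lies 9.360 cm to the right of lens 2 — a virtual object — so d_o2 = −9.360 cm.
Lens 2: 1/d_i2 = 1/f₂ − 1/d_o2 = 1/(32.0) − 1/(-9.360) = 0.1381, so d_i2 = 7.24 cm.
The final image is real, 7.24 cm to the right of lens 2 (overall magnification ≈ -0.17).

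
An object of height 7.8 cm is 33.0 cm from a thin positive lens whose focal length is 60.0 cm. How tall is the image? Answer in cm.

17.3 cm

1/d_i = 1/f − 1/d_o = 1/(60.00) − 1/(33.0) = -0.01364, so d_i = -73.33 cm.
m = −d_i/d_o = +2.222.
|h_i| = |m|·h_o = 2.222 × 7.8 = 17.3 cm. The image is virtual, upright and enlarged, on the same side as the object.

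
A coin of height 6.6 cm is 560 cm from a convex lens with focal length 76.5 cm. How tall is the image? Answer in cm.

1.04 cm

1/d_i = 1/f − 1/d_o = 1/(76.50) − 1/(560) = 0.01129, so d_i = 88.60 cm.
m = −d_i/d_o = -0.1582.
|h_i| = |m|·h_o = 0.1582 × 6.6 = 1.04 cm. The image is real, inverted and reduced, on the far side of the lens.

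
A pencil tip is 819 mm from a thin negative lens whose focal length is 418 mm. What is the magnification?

m = +0.338

For a negative lens, f = -418 mm.
1/d_i = 1/f − 1/d_o = 1/(-418.0) − 1/(819) = -0.003613, so d_i = -276.8 mm.
m = −d_i/d_o = −(-276.8)/(819) = +0.338.
The image is virtual, upright and reduced, on the same side as the object.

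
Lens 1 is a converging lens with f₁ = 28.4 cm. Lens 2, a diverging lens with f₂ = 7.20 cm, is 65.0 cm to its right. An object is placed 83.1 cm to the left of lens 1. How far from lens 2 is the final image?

Lens 1: 1/d_i1 = 1/f₁ − 1/d_o1 = 1/(28.4) − 1/(83.1) = 0.02318, so d_i1 = 43.15 cm.
The intermediate image is 43.15 cm to the right of lens 1, which is 65.0 − (43.15) = 21.85 cm to the left of lens 2, so d_o2 = +21.85 cm.
Lens 2 is diverging, so f₂ = −7.20 cm.
Lens 2: 1/d_i2 = 1/f₂ − 1/d_o2 = 1/(-7.20) − 1/(21.85) = -0.1847, so d_i2 = -5.42 cm.
The final image is virtual, 5.42 cm to the left of lens 2 (overall magnification ≈ -0.13).

5.42 cm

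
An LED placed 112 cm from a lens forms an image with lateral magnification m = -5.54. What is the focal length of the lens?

m = −d_i/d_o ⇒ d_i = −m·d_o = −(-5.54)·(112) = 620.5 cm.
1/f = 1/d_o + 1/d_i = 1/(112) + 1/(620.5) = 0.01054, so f = 94.9 cm.
Since f is positive, the lens is converging.

f = 94.9 cm (converging)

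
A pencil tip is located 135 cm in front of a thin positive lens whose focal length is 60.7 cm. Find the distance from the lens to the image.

Lens equation: 1/q = 1/f − 1/p = 1/(60.70) − 1/(135) = 0.01647 − 0.007407 = 0.009067, so q = 110 cm.
The image is real, inverted and reduced, on the far side of the lens.

110 cm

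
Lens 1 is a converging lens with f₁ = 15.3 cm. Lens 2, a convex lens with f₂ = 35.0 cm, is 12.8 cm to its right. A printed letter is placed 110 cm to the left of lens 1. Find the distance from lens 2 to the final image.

Lens 1: 1/d_i1 = 1/f₁ − 1/d_o1 = 1/(15.3) − 1/(110) = 0.05627, so d_i1 = 17.77 cm.
The intermediate image is 17.77 cm to the right of lens 1, which lies 4.970 cm to the right of lens 2 — a virtual object — so d_o2 = −4.970 cm.
Lens 2: 1/d_i2 = 1/f₂ − 1/d_o2 = 1/(35.0) − 1/(-4.970) = 0.2298, so d_i2 = 4.35 cm.
The final image is real, 4.35 cm to the right of lens 2 (overall magnification ≈ -0.14).

4.35 cm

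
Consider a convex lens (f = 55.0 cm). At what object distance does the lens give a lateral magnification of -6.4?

63.6 cm

m = −d_i/d_o ⇒ d_i = −m·d_o.
1/f = 1/d_o + 1/d_i = 1/d_o − 1/(m·d_o) = (1 − 1/m)/d_o, so d_o = f(1 − 1/m) = (55.00)(1 − 1/(-6.4)) = 63.6 cm.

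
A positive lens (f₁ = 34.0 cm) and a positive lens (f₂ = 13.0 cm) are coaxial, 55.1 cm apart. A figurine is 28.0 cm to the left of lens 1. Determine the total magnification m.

Lens 1: 1/d_i1 = 1/(34.0) − 1/(28.0) = -0.006303, so d_i1 = -158.7 cm; m₁ = −d_i1/d_o1 = +5.668.
d_o2 = 55.1 − (-158.7) = 213.8 cm.
Lens 2: 1/d_i2 = 1/(13.0) − 1/(213.8) = 0.07225, so d_i2 = 13.84 cm; m₂ = −d_i2/d_o2 = -0.06474.
m = m₁·m₂ = (+5.668)(-0.06474) = -0.367.

m = -0.367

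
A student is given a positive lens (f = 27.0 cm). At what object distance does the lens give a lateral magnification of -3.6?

34.5 cm

m = −d_i/d_o ⇒ d_i = −m·d_o.
1/f = 1/d_o + 1/d_i = 1/d_o − 1/(m·d_o) = (1 − 1/m)/d_o, so d_o = f(1 − 1/m) = (27.00)(1 − 1/(-3.6)) = 34.5 cm.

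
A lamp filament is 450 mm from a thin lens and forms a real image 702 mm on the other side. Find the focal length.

Real image ⇒ d_i = +702 mm.
1/f = 1/d_o + 1/d_i = 1/(450) + 1/(702) = 0.003647, so f = 274 mm.
Since f is positive, the thin lens is converging.

f = 274 mm (converging)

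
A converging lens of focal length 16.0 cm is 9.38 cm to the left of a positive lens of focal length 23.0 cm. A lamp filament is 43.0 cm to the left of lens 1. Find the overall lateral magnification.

m = -0.349

Lens 1: 1/d_i1 = 1/(16.0) − 1/(43.0) = 0.03924, so d_i1 = 25.48 cm; m₁ = −d_i1/d_o1 = -0.5926.
d_o2 = 9.38 − (25.48) = -16.10 cm (virtual object).
Lens 2: 1/d_i2 = 1/(23.0) − 1/(-16.10) = 0.1056, so d_i2 = 9.471 cm; m₂ = −d_i2/d_o2 = +0.5882.
m = m₁·m₂ = (-0.5926)(+0.5882) = -0.349.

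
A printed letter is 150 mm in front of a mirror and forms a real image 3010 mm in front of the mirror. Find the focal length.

Real image ⇒ d_i = +3010 mm.
1/f = 1/d_o + 1/d_i = 1/(150) + 1/(3010) = 0.006999, so f = 143 mm.
Since f is positive, the mirror is concave.

f = 143 mm (concave)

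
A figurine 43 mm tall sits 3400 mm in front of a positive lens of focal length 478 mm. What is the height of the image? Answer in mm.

7.03 mm

1/d_i = 1/f − 1/d_o = 1/(478.0) − 1/(3400) = 0.001798, so d_i = 556.2 mm.
m = −d_i/d_o = -0.1636.
|h_i| = |m|·h_o = 0.1636 × 43 = 7.03 mm. The image is real, inverted and reduced, on the far side of the lens.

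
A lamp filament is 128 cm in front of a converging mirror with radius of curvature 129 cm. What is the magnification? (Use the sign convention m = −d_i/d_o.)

m = -1.02

f = R/2 = 129/2 = 64.50 cm.
1/d_i = 1/f − 1/d_o = 1/(64.50) − 1/(128) = 0.007691, so d_i = 130.0 cm.
m = −d_i/d_o = −(130.0)/(128) = -1.02.
The image is real, inverted and enlarged, in front of the mirror.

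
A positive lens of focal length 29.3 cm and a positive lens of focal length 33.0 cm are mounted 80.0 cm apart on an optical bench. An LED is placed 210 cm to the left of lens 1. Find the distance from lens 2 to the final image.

117 cm

Lens 1: 1/d_i1 = 1/f₁ − 1/d_o1 = 1/(29.3) − 1/(210) = 0.02937, so d_i1 = 34.05 cm.
The intermediate image is 34.05 cm to the right of lens 1, which is 80.0 − (34.05) = 45.95 cm to the left of lens 2, so d_o2 = +45.95 cm.
Lens 2: 1/d_i2 = 1/f₂ − 1/d_o2 = 1/(33.0) − 1/(45.95) = 0.008540, so d_i2 = 117 cm.
The final image is real, 117 cm to the right of lens 2 (overall magnification ≈ 0.41).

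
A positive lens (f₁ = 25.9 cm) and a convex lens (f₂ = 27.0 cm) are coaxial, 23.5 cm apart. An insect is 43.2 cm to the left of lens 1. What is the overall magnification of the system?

Lens 1: 1/d_i1 = 1/(25.9) − 1/(43.2) = 0.01546, so d_i1 = 64.68 cm; m₁ = −d_i1/d_o1 = -1.497.
d_o2 = 23.5 − (64.68) = -41.18 cm (virtual object).
Lens 2: 1/d_i2 = 1/(27.0) − 1/(-41.18) = 0.06132, so d_i2 = 16.31 cm; m₂ = −d_i2/d_o2 = +0.3960.
m = m₁·m₂ = (-1.497)(+0.3960) = -0.593.

m = -0.593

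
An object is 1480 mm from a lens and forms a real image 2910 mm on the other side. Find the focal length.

Real image ⇒ d_i = +2910 mm.
1/f = 1/d_o + 1/d_i = 1/(1480) + 1/(2910) = 0.001019, so f = 981 mm.
Since f is positive, the lens is converging.

f = 981 mm (converging)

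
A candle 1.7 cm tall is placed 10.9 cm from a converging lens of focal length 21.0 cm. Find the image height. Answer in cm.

1/d_i = 1/f − 1/d_o = 1/(21.00) − 1/(10.9) = -0.04412, so d_i = -22.66 cm.
m = −d_i/d_o = +2.079.
|h_i| = |m|·h_o = 2.079 × 1.7 = 3.53 cm. The image is virtual, upright and enlarged, on the same side as the object.

3.53 cm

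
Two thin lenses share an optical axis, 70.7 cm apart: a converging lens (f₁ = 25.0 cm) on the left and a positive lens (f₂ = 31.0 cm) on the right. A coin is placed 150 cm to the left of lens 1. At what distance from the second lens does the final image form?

Lens 1: 1/d_i1 = 1/f₁ − 1/d_o1 = 1/(25.0) − 1/(150) = 0.03333, so d_i1 = 30.00 cm.
The intermediate image is 30.00 cm to the right of lens 1, which is 70.7 − (30.00) = 40.70 cm to the left of lens 2, so d_o2 = +40.70 cm.
Lens 2: 1/d_i2 = 1/f₂ − 1/d_o2 = 1/(31.0) − 1/(40.70) = 0.007688, so d_i2 = 130 cm.
The final image is real, 130 cm to the right of lens 2 (overall magnification ≈ 0.64).

130 cm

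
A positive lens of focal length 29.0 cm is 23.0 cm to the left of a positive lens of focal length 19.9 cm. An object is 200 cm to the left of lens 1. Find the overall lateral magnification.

m = -0.110

Lens 1: 1/d_i1 = 1/(29.0) − 1/(200) = 0.02948, so d_i1 = 33.92 cm; m₁ = −d_i1/d_o1 = -0.1696.
d_o2 = 23.0 − (33.92) = -10.92 cm (virtual object).
Lens 2: 1/d_i2 = 1/(19.9) − 1/(-10.92) = 0.1418, so d_i2 = 7.051 cm; m₂ = −d_i2/d_o2 = +0.6457.
m = m₁·m₂ = (-0.1696)(+0.6457) = -0.110.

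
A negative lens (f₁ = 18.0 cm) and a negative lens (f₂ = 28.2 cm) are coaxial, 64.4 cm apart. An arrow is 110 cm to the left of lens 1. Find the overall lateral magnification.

f₁ = −18.0 cm (diverging).
Lens 1: 1/d_i1 = 1/(-18.0) − 1/(110) = -0.06465, so d_i1 = -15.47 cm; m₁ = −d_i1/d_o1 = +0.1406.
d_o2 = 64.4 − (-15.47) = 79.87 cm.
f₂ = −28.2 cm (diverging).
Lens 2: 1/d_i2 = 1/(-28.2) − 1/(79.87) = -0.04798, so d_i2 = -20.84 cm; m₂ = −d_i2/d_o2 = +0.2609.
m = m₁·m₂ = (+0.1406)(+0.2609) = +0.0367.

m = +0.0367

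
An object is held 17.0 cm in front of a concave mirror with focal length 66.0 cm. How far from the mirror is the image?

22.9 cm

Mirror equation: 1/s_i = 1/f − 1/s_o = 1/(66.00) − 1/(17.0) = 0.01515 − 0.05882 = -0.04367, so s_i = -22.9 cm.
The image is virtual, upright and enlarged, behind the mirror.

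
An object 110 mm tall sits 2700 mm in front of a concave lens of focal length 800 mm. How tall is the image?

For a concave lens, f = -800 mm.
1/d_i = 1/f − 1/d_o = 1/(-800.0) − 1/(2700) = -0.001620, so d_i = -617.1 mm.
m = −d_i/d_o = +0.2286.
|h_i| = |m|·h_o = 0.2286 × 110 = 25.1 mm. The image is virtual, upright and reduced, on the same side as the object.

25.1 mm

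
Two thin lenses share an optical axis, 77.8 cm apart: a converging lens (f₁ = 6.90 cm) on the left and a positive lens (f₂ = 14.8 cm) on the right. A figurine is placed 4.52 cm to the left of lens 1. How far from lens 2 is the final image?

17.7 cm

Lens 1: 1/d_i1 = 1/f₁ − 1/d_o1 = 1/(6.90) − 1/(4.52) = -0.07631, so d_i1 = -13.10 cm.
The intermediate image is 13.10 cm to the left of lens 1 (virtual), which is 77.8 − (-13.10) = 90.90 cm to the left of lens 2, so d_o2 = +90.90 cm.
Lens 2: 1/d_i2 = 1/f₂ − 1/d_o2 = 1/(14.8) − 1/(90.90) = 0.05657, so d_i2 = 17.7 cm.
The final image is real, 17.7 cm to the right of lens 2 (overall magnification ≈ -0.56).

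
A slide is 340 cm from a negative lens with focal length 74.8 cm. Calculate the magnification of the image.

m = +0.180

For a negative lens, f = -74.8 cm.
1/d_i = 1/f − 1/d_o = 1/(-74.80) − 1/(340) = -0.01631, so d_i = -61.31 cm.
m = −d_i/d_o = −(-61.31)/(340) = +0.180.
The image is virtual, upright and reduced, on the same side as the object.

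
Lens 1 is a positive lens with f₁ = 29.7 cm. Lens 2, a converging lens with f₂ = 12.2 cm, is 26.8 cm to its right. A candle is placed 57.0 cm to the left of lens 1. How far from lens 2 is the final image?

Lens 1: 1/d_i1 = 1/f₁ − 1/d_o1 = 1/(29.7) − 1/(57.0) = 0.01613, so d_i1 = 62.01 cm.
The intermediate image is 62.01 cm to the right of lens 1, which lies 35.21 cm to the right of lens 2 — a virtual object — so d_o2 = −35.21 cm.
Lens 2: 1/d_i2 = 1/f₂ − 1/d_o2 = 1/(12.2) − 1/(-35.21) = 0.1104, so d_i2 = 9.06 cm.
The final image is real, 9.06 cm to the right of lens 2 (overall magnification ≈ -0.28).

9.06 cm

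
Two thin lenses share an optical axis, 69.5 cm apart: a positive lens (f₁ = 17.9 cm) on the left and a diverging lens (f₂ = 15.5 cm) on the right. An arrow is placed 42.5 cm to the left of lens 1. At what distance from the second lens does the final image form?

Lens 1: 1/d_i1 = 1/f₁ − 1/d_o1 = 1/(17.9) − 1/(42.5) = 0.03234, so d_i1 = 30.92 cm.
The intermediate image is 30.92 cm to the right of lens 1, which is 69.5 − (30.92) = 38.58 cm to the left of lens 2, so d_o2 = +38.58 cm.
Lens 2 is diverging, so f₂ = −15.5 cm.
Lens 2: 1/d_i2 = 1/f₂ − 1/d_o2 = 1/(-15.5) − 1/(38.58) = -0.09044, so d_i2 = -11.1 cm.
The final image is virtual, 11.1 cm to the left of lens 2 (overall magnification ≈ -0.21).

11.1 cm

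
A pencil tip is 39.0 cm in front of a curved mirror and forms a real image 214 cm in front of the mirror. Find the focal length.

f = 33.0 cm (concave)

Real image ⇒ d_i = +214 cm.
1/f = 1/d_o + 1/d_i = 1/(39.0) + 1/(214) = 0.03031, so f = 33.0 cm.
Since f is positive, the curved mirror is concave.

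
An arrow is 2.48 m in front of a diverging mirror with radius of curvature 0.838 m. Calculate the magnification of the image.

f = R/2 = 0.838/2 = 0.4190 m; for a diverging mirror, f = -0.4190 m.
1/d_i = 1/f − 1/d_o = 1/(-0.4190) − 1/(2.48) = -2.790, so d_i = -0.3584 m.
m = −d_i/d_o = −(-0.3584)/(2.48) = +0.145.
The image is virtual, upright and reduced, behind the mirror.

m = +0.145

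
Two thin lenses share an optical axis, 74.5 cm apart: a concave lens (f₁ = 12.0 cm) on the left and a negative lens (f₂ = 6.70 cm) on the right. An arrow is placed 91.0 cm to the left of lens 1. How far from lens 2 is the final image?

6.21 cm

Lens 1 is diverging, so f₁ = −12.0 cm.
Lens 1: 1/d_i1 = 1/f₁ − 1/d_o1 = 1/(-12.0) − 1/(91.0) = -0.09432, so d_i1 = -10.60 cm.
The intermediate image is 10.60 cm to the left of lens 1 (virtual), which is 74.5 − (-10.60) = 85.10 cm to the left of lens 2, so d_o2 = +85.10 cm.
Lens 2 is diverging, so f₂ = −6.70 cm.
Lens 2: 1/d_i2 = 1/f₂ − 1/d_o2 = 1/(-6.70) − 1/(85.10) = -0.1610, so d_i2 = -6.21 cm.
The final image is virtual, 6.21 cm to the left of lens 2 (overall magnification ≈ 0.0085).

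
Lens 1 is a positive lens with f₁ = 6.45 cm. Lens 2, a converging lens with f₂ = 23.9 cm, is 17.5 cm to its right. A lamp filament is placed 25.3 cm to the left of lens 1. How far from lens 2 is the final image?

14.0 cm

Lens 1: 1/d_i1 = 1/f₁ − 1/d_o1 = 1/(6.45) − 1/(25.3) = 0.1155, so d_i1 = 8.657 cm.
The intermediate image is 8.657 cm to the right of lens 1, which is 17.5 − (8.657) = 8.843 cm to the left of lens 2, so d_o2 = +8.843 cm.
Lens 2: 1/d_i2 = 1/f₂ − 1/d_o2 = 1/(23.9) − 1/(8.843) = -0.07124, so d_i2 = -14.0 cm.
The final image is virtual, 14.0 cm to the left of lens 2 (overall magnification ≈ -0.54).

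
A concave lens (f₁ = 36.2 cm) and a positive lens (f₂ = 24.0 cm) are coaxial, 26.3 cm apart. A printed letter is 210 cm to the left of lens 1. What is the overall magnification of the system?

f₁ = −36.2 cm (diverging).
Lens 1: 1/d_i1 = 1/(-36.2) − 1/(210) = -0.03239, so d_i1 = -30.88 cm; m₁ = −d_i1/d_o1 = +0.1470.
d_o2 = 26.3 − (-30.88) = 57.18 cm.
Lens 2: 1/d_i2 = 1/(24.0) − 1/(57.18) = 0.02418, so d_i2 = 41.36 cm; m₂ = −d_i2/d_o2 = -0.7233.
m = m₁·m₂ = (+0.1470)(-0.7233) = -0.106.

m = -0.106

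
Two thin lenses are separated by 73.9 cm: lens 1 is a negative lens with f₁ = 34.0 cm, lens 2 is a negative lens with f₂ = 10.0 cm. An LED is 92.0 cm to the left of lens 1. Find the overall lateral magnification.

m = +0.0248

f₁ = −34.0 cm (diverging).
Lens 1: 1/d_i1 = 1/(-34.0) − 1/(92.0) = -0.04028, so d_i1 = -24.83 cm; m₁ = −d_i1/d_o1 = +0.2699.
d_o2 = 73.9 − (-24.83) = 98.73 cm.
f₂ = −10.0 cm (diverging).
Lens 2: 1/d_i2 = 1/(-10.0) − 1/(98.73) = -0.1101, so d_i2 = -9.080 cm; m₂ = −d_i2/d_o2 = +0.09197.
m = m₁·m₂ = (+0.2699)(+0.09197) = +0.0248.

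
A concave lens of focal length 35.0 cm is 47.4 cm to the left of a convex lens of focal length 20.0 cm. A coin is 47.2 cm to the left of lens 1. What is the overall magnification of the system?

m = -0.179

f₁ = −35.0 cm (diverging).
Lens 1: 1/d_i1 = 1/(-35.0) − 1/(47.2) = -0.04976, so d_i1 = -20.10 cm; m₁ = −d_i1/d_o1 = +0.4258.
d_o2 = 47.4 − (-20.10) = 67.50 cm.
Lens 2: 1/d_i2 = 1/(20.0) − 1/(67.50) = 0.03519, so d_i2 = 28.42 cm; m₂ = −d_i2/d_o2 = -0.4211.
m = m₁·m₂ = (+0.4258)(-0.4211) = -0.179.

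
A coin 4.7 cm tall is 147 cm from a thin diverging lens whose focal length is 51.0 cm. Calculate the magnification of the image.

m = +0.258

For a diverging lens, f = -51.0 cm.
1/d_i = 1/f − 1/d_o = 1/(-51.00) − 1/(147) = -0.02641, so d_i = -37.86 cm.
m = −d_i/d_o = −(-37.86)/(147) = +0.258.
The image is virtual, upright and reduced, on the same side as the object.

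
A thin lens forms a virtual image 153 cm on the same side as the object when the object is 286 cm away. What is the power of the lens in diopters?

P = -0.304 D

Virtual image ⇒ d_i = −153 cm.
1/f = 1/d_o + 1/d_i = 1/(286) + 1/(-153) = -0.003039 cm⁻¹.
f = -329.0 cm = -3.290 m, so P = 1/f = -0.304 D.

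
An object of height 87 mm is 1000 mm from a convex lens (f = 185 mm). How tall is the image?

19.7 mm

1/d_i = 1/f − 1/d_o = 1/(185.0) − 1/(1000) = 0.004405, so d_i = 227.0 mm.
m = −d_i/d_o = -0.2270.
|h_i| = |m|·h_o = 0.2270 × 87 = 19.7 mm. The image is real, inverted and reduced, on the far side of the lens.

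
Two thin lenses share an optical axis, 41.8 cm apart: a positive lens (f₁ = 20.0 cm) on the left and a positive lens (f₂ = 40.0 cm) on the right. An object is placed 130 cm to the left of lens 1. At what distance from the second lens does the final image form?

33.3 cm

Lens 1: 1/d_i1 = 1/f₁ − 1/d_o1 = 1/(20.0) − 1/(130) = 0.04231, so d_i1 = 23.64 cm.
The intermediate image is 23.64 cm to the right of lens 1, which is 41.8 − (23.64) = 18.16 cm to the left of lens 2, so d_o2 = +18.16 cm.
Lens 2: 1/d_i2 = 1/f₂ − 1/d_o2 = 1/(40.0) − 1/(18.16) = -0.03007, so d_i2 = -33.3 cm.
The final image is virtual, 33.3 cm to the left of lens 2 (overall magnification ≈ -0.33).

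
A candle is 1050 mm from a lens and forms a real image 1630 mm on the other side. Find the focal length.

Real image ⇒ d_i = +1630 mm.
1/f = 1/d_o + 1/d_i = 1/(1050) + 1/(1630) = 0.001566, so f = 639 mm.
Since f is positive, the lens is converging.

f = 639 mm (converging)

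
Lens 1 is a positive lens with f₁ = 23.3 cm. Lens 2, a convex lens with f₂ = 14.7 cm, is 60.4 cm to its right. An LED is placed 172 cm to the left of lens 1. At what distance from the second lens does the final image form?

26.2 cm

Lens 1: 1/d_i1 = 1/f₁ − 1/d_o1 = 1/(23.3) − 1/(172) = 0.03710, so d_i1 = 26.95 cm.
The intermediate image is 26.95 cm to the right of lens 1, which is 60.4 − (26.95) = 33.45 cm to the left of lens 2, so d_o2 = +33.45 cm.
Lens 2: 1/d_i2 = 1/f₂ − 1/d_o2 = 1/(14.7) − 1/(33.45) = 0.03813, so d_i2 = 26.2 cm.
The final image is real, 26.2 cm to the right of lens 2 (overall magnification ≈ 0.12).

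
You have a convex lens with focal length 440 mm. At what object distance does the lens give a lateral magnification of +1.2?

73.3 mm

m = −d_i/d_o ⇒ d_i = −m·d_o.
1/f = 1/d_o + 1/d_i = 1/d_o − 1/(m·d_o) = (1 − 1/m)/d_o, so d_o = f(1 − 1/m) = (440.0)(1 − 1/(+1.2)) = 73.3 mm.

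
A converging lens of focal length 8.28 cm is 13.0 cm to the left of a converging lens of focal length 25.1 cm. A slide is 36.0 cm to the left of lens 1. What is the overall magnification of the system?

m = -0.328

Lens 1: 1/d_i1 = 1/(8.28) − 1/(36.0) = 0.09300, so d_i1 = 10.75 cm; m₁ = −d_i1/d_o1 = -0.2986.
d_o2 = 13.0 − (10.75) = 2.250 cm.
Lens 2: 1/d_i2 = 1/(25.1) − 1/(2.250) = -0.4046, so d_i2 = -2.472 cm; m₂ = −d_i2/d_o2 = +1.098.
m = m₁·m₂ = (-0.2986)(+1.098) = -0.328.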